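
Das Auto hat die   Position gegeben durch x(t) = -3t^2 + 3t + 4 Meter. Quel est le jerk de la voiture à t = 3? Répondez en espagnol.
Debemos derivar nuestra ecuación de la posición x(t) = -3·t^2 + 3·t + 4 3 veces. Derivando la posición, obtenemos la velocidad: v(t) = 3 - 6·t. La derivada de la velocidad da la aceleración: a(t) = -6. Derivando la aceleración, obtenemos la sacudida: j(t) = 0. Tenemos la sacudida j(t) = 0. Sustituyendo t = 3: j(3) = 0.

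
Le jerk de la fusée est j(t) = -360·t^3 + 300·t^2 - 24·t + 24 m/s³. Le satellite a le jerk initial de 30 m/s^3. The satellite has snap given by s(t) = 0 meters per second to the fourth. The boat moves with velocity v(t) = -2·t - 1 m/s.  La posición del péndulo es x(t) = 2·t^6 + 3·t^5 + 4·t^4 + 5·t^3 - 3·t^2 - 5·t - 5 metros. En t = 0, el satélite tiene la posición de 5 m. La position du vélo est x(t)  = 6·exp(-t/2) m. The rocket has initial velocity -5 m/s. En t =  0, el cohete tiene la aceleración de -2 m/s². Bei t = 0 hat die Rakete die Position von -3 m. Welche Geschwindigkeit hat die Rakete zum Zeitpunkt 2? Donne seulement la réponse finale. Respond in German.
Bei t = 2, v = -169.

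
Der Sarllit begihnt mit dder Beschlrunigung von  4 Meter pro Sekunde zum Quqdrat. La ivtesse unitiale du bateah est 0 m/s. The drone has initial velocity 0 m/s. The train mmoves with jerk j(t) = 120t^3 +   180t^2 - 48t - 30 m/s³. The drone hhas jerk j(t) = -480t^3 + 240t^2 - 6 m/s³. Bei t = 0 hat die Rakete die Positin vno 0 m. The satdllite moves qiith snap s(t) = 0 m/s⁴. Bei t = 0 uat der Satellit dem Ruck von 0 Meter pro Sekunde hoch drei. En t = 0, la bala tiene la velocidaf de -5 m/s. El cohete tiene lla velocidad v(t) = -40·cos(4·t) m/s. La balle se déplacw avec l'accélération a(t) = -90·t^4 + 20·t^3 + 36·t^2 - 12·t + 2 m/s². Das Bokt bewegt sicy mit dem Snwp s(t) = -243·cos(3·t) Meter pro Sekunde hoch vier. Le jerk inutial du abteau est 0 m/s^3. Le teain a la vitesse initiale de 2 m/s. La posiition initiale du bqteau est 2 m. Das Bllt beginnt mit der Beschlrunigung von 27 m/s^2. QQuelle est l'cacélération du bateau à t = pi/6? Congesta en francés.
En partant du snap s(t) = -243·cos(3·t), nous prenons 2 intégrales. En prenant ∫s(t)dt et en appliquant j(0) = 0, nous trouvons j(t) = -81·sin(3·t). L'intégrale du jerk est l'accélération. En utilisant a(0) = 27, nous obtenons a(t) = 27·cos(3·t). Nous avons l'accélération a(t) = 27·cos(3·t). En substituant t = pi/6: a(pi/6) = 0.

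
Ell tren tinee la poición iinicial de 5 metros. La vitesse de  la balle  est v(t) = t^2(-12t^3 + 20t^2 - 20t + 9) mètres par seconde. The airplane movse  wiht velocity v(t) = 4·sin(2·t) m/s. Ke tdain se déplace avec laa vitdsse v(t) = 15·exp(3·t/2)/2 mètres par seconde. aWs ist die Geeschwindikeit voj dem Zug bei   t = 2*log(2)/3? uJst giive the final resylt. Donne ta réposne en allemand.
Die Geschwindigkeit bei t = 2*log(2)/3 ist v = 15.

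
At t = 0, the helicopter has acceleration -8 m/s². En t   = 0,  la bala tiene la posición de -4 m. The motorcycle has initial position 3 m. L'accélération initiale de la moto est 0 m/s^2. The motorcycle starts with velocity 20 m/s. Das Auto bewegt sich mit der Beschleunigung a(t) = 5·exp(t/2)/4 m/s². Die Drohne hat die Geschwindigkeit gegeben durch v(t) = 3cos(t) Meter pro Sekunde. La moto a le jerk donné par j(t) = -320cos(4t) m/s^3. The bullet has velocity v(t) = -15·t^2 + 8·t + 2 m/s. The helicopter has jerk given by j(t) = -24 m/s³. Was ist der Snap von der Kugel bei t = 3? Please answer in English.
To solve this, we need to take 3 derivatives of our velocity equation v(t) = -15·t^2 + 8·t + 2. Taking d/dt of v(t), we find a(t) = 8 - 30·t. Taking d/dt of a(t), we find j(t) = -30. The derivative of jerk gives snap: s(t) = 0. We have snap s(t) = 0. Substituting t = 3: s(3) = 0.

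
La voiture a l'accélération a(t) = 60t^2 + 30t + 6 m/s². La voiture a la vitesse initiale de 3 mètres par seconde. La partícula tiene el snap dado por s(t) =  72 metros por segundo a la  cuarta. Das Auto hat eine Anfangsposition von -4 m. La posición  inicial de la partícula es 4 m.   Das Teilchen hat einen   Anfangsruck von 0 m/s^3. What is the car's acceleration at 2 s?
From the given acceleration equation a(t) = 60·t^2 + 30·t + 6, we substitute t = 2 to get a = 306.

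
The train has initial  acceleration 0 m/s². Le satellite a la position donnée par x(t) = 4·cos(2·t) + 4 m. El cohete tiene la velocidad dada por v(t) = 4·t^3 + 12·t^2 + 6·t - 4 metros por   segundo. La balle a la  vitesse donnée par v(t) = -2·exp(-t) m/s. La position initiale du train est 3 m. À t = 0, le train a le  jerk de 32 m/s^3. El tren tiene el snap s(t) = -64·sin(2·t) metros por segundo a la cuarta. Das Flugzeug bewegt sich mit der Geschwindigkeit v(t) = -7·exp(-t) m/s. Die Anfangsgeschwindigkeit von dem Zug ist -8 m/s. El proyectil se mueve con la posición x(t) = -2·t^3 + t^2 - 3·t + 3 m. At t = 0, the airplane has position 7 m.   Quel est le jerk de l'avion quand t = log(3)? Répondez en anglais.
To solve this, we need to take 2 derivatives of our velocity equation v(t) = -7·exp(-t). Differentiating velocity, we get acceleration: a(t) = 7·exp(-t). The derivative of acceleration gives jerk: j(t) = -7·exp(-t). We have jerk j(t) = -7·exp(-t). Substituting t = log(3): j(log(3)) = -7/3.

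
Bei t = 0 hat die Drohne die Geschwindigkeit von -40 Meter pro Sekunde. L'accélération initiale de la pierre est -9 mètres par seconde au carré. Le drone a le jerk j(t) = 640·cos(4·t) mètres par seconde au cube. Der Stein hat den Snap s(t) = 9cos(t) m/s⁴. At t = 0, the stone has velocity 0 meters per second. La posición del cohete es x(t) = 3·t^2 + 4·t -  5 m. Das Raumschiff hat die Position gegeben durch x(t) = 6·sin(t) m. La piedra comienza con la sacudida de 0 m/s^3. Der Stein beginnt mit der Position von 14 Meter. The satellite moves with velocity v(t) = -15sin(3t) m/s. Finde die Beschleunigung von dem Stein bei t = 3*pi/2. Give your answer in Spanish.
Partiendo del snap s(t) = 9·cos(t), tomamos 2 antiderivadas. Integrando el snap y usando la condición inicial j(0) = 0, obtenemos j(t) = 9·sin(t). La integral de la sacudida, con a(0) = -9, da la aceleración: a(t) = -9·cos(t). Tenemos la aceleración a(t) = -9·cos(t). Sustituyendo t = 3*pi/2: a(3*pi/2) = 0.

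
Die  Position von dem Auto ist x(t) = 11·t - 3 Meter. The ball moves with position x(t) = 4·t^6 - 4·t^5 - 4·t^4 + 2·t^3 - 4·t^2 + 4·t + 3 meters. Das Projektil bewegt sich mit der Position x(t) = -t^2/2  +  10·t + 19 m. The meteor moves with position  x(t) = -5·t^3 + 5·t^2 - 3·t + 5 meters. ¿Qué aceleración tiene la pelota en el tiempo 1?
Debemos derivar nuestra ecuación de la posición x(t) = 4·t^6 - 4·t^5 - 4·t^4 + 2·t^3 - 4·t^2 + 4·t + 3 2 veces. Derivando la posición, obtenemos la velocidad: v(t) = 24·t^5 - 20·t^4 - 16·t^3 + 6·t^2 - 8·t + 4. Tomando d/dt de v(t), encontramos a(t) = 120·t^4 - 80·t^3 - 48·t^2 + 12·t - 8. Usando a(t) = 120·t^4 - 80·t^3 - 48·t^2 + 12·t - 8 y sustituyendo t = 1, encontramos a = -4.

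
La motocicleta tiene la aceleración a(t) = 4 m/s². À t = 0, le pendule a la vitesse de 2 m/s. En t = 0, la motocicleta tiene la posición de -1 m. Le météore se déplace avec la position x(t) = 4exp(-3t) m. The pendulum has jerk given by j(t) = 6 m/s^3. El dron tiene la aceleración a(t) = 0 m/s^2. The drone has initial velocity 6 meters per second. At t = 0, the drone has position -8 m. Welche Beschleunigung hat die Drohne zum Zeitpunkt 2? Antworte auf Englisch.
From the given acceleration equation a(t) = 0, we substitute t = 2 to get a = 0.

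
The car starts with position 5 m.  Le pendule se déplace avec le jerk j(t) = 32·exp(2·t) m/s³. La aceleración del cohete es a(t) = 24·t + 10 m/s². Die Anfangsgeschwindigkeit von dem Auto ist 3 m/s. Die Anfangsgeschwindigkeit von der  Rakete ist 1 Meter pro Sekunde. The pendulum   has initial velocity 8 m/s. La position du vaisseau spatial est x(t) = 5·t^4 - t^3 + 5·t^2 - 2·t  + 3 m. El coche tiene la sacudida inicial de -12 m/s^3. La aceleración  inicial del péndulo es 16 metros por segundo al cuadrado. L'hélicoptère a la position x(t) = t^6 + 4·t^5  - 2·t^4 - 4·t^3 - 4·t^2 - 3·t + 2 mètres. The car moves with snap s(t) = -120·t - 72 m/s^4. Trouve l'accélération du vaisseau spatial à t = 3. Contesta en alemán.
Ausgehend von der Position x(t) = 5·t^4 - t^3 + 5·t^2 - 2·t + 3, nehmen wir 2 Ableitungen. Durch Ableiten von der Position erhalten wir die Geschwindigkeit: v(t) = 20·t^3 - 3·t^2 + 10·t - 2. Die Ableitung von der Geschwindigkeit ergibt die Beschleunigung: a(t) = 60·t^2 - 6·t + 10. Wir haben die Beschleunigung a(t) = 60·t^2 - 6·t + 10. Durch Einsetzen von t = 3: a(3) = 532.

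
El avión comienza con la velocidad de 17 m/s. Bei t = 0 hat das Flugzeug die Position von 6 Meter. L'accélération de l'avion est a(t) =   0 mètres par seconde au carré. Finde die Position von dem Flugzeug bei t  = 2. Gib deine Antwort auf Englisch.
We need to integrate our acceleration equation a(t) = 0 2 times. Integrating acceleration and using the initial condition v(0) = 17, we get v(t) = 17. Finding the antiderivative of v(t) and using x(0) = 6: x(t) = 17·t + 6. Using x(t) = 17·t + 6 and substituting t = 2, we find x = 40.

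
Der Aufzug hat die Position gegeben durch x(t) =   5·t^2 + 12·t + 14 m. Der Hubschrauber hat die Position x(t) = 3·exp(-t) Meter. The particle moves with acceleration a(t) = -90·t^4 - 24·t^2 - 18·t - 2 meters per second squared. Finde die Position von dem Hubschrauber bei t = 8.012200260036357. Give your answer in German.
Aus der Gleichung für die Position x(t) = 3·exp(-t), setzen wir t = 8.012200260036357 ein und erhalten x = 0.000994184284740636.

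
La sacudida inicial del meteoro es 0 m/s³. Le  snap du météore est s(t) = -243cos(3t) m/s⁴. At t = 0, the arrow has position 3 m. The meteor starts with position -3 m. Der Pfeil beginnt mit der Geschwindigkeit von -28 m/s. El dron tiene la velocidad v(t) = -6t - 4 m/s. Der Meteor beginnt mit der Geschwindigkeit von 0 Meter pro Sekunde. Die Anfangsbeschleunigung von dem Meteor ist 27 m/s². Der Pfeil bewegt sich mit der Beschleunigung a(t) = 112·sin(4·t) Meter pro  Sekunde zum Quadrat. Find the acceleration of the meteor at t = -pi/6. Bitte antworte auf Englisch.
We must find the antiderivative of our snap equation s(t) = -243·cos(3·t) 2 times. The antiderivative of snap is jerk. Using j(0) = 0, we get j(t) = -81·sin(3·t). The antiderivative of jerk is acceleration. Using a(0) = 27, we get a(t) = 27·cos(3·t). From the given acceleration equation a(t) = 27·cos(3·t), we substitute t = -pi/6 to get a = 0.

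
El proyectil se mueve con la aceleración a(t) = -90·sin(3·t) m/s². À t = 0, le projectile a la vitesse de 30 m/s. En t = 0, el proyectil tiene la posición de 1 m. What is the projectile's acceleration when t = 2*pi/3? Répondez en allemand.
Wir haben die Beschleunigung a(t) = -90·sin(3·t). Durch Einsetzen von t = 2*pi/3: a(2*pi/3) = 0.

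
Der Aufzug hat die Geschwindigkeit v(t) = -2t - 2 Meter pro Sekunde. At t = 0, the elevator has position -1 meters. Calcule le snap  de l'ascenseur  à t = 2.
En partant de la vitesse v(t) = -2·t - 2, nous prenons 3 dérivées. La dérivée de la vitesse donne l'accélération: a(t) = -2. En prenant d/dt de a(t), nous trouvons j(t) = 0. En prenant d/dt de j(t), nous trouvons s(t) = 0. En utilisant s(t) = 0 et en substituant t = 2, nous trouvons s = 0.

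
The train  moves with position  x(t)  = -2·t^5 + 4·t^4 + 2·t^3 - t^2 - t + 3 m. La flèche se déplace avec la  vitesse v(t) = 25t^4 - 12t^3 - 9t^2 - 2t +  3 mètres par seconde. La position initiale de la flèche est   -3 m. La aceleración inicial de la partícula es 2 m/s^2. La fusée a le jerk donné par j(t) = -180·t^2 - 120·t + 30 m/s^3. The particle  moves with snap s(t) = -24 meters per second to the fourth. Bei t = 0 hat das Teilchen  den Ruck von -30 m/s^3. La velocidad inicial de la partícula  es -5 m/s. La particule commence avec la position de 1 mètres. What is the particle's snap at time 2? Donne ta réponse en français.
Nous avons le snap s(t) = -24. En substituant t = 2: s(2) = -24.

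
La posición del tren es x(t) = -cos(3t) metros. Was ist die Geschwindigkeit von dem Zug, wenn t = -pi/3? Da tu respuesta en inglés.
We must differentiate our position equation x(t) = -cos(3·t) 1 time. Differentiating position, we get velocity: v(t) = 3·sin(3·t). Using v(t) = 3·sin(3·t) and substituting t = -pi/3, we find v = 0.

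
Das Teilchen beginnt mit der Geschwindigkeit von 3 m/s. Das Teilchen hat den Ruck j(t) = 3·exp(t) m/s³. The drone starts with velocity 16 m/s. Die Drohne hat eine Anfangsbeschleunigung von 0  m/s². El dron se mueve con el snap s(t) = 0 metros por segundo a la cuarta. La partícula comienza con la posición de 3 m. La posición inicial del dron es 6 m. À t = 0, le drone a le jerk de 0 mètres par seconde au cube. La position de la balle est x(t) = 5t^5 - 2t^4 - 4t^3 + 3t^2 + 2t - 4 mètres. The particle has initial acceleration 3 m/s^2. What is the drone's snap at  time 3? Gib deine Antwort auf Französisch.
De l'équation du snap s(t) = 0, nous substituons t = 3 pour obtenir s = 0.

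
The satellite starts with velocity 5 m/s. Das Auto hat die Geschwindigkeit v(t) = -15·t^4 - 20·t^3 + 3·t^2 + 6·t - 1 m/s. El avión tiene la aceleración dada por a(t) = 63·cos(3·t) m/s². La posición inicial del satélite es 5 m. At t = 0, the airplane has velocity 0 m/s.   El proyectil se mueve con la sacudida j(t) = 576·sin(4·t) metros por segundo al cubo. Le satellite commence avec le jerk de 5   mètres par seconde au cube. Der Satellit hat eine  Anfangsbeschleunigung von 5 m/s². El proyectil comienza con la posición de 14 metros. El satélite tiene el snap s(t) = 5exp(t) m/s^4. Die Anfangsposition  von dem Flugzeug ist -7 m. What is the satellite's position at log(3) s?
We need to integrate our snap equation s(t) = 5·exp(t) 4 times. Finding the integral of s(t) and using j(0) = 5: j(t) = 5·exp(t). The antiderivative of jerk, with a(0) = 5, gives acceleration: a(t) = 5·exp(t). Taking ∫a(t)dt and applying v(0) = 5, we find v(t) = 5·exp(t). The antiderivative of velocity is position. Using x(0) = 5, we get x(t) = 5·exp(t). Using x(t) = 5·exp(t) and substituting t = log(3), we find x = 15.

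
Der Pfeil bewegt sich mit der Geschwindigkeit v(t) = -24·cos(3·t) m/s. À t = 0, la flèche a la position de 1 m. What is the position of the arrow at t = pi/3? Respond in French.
Pour résoudre ceci, nous devons prendre 1 primitive de notre équation de la vitesse v(t) = -24·cos(3·t). En prenant ∫v(t)dt et en appliquant x(0) = 1, nous trouvons x(t) = 1 - 8·sin(3·t). En utilisant x(t) = 1 - 8·sin(3·t) et en substituant t = pi/3, nous trouvons x = 1.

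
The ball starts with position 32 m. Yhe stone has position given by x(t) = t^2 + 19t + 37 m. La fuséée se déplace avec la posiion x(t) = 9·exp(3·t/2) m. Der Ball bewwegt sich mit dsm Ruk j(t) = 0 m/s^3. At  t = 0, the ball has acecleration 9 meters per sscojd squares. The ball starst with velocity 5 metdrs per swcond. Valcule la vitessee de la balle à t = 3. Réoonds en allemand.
Wir müssen die Stammfunktion unserer Gleichung für den Ruck j(t) = 0 2-mal finden. Mit ∫j(t)dt und Anwendung von a(0) = 9, finden wir a(t) = 9. Durch Integration von der Beschleunigung und Verwendung der Anfangsbedingung v(0) = 5, erhalten wir v(t) = 9·t + 5. Mit v(t) = 9·t + 5 und Einsetzen von t = 3, finden wir v = 32.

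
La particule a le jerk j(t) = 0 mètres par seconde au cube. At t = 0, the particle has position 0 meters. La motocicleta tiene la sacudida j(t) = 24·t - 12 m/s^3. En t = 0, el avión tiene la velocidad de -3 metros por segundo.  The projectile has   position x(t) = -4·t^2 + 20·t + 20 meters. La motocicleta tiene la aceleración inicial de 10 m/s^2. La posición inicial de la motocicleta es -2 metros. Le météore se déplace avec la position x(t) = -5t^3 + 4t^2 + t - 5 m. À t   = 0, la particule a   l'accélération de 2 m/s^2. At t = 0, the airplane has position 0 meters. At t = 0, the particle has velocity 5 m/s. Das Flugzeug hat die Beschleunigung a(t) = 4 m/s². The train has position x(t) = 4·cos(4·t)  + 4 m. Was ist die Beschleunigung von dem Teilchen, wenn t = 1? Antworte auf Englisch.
We must find the integral of our jerk equation j(t) = 0 1 time. The antiderivative of jerk, with a(0) = 2, gives acceleration: a(t) = 2. From the given acceleration equation a(t) = 2, we substitute t = 1 to get a = 2.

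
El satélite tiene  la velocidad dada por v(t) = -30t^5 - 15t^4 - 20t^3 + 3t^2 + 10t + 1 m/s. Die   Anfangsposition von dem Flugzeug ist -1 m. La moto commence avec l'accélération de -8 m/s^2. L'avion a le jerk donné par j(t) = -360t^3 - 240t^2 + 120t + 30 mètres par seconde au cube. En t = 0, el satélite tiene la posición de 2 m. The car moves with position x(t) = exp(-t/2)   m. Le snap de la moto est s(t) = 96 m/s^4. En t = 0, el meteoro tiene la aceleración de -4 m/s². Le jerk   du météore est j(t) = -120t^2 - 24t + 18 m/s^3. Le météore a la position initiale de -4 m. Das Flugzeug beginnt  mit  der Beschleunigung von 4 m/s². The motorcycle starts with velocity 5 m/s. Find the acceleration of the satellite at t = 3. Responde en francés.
Pour résoudre ceci, nous devons prendre 1 dérivée de notre équation de la vitesse v(t) = -30·t^5 - 15·t^4 - 20·t^3 + 3·t^2 + 10·t + 1. En prenant d/dt de v(t), nous trouvons a(t) = -150·t^4 - 60·t^3 - 60·t^2 + 6·t + 10. De l'équation de l'accélération a(t) = -150·t^4 - 60·t^3 - 60·t^2 + 6·t + 10, nous substituons t = 3 pour obtenir a = -14282.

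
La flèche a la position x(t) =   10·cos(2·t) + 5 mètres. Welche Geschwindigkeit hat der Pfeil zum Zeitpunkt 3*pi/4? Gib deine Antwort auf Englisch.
We must differentiate our position equation x(t) = 10·cos(2·t) + 5 1 time. Taking d/dt of x(t), we find v(t) = -20·sin(2·t). From the given velocity equation v(t) = -20·sin(2·t), we substitute t = 3*pi/4 to get v = 20.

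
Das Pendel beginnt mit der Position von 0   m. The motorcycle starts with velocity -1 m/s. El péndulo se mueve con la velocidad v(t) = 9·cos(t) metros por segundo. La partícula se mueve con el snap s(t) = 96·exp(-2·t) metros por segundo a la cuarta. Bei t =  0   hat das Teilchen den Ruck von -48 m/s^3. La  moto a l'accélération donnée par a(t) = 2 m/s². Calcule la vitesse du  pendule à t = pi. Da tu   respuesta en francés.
En utilisant v(t) = 9·cos(t) et en substituant t = pi, nous trouvons v = -9.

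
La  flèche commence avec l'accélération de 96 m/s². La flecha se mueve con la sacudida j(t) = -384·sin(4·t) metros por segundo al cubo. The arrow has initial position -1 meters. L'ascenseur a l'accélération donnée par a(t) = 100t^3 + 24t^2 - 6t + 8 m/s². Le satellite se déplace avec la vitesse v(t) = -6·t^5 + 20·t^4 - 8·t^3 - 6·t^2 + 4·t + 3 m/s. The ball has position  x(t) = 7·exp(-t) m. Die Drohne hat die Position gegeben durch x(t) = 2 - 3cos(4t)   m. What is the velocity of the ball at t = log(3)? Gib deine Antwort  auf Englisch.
We must differentiate our position equation x(t) = 7·exp(-t) 1 time. Taking d/dt of x(t), we find v(t) = -7·exp(-t). From the given velocity equation v(t) = -7·exp(-t), we substitute t = log(3) to get v = -7/3.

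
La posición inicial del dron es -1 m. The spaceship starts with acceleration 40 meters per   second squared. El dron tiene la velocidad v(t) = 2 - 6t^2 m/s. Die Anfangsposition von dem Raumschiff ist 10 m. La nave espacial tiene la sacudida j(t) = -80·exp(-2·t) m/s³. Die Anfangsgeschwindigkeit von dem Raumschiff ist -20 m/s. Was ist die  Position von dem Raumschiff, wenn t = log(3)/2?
Wir müssen die Stammfunktion unserer Gleichung für den Ruck j(t) = -80·exp(-2·t) 3-mal finden. Mit ∫j(t)dt und Anwendung von a(0) = 40, finden wir a(t) = 40·exp(-2·t). Mit ∫a(t)dt und Anwendung von v(0) = -20, finden wir v(t) = -20·exp(-2·t). Mit ∫v(t)dt und Anwendung von x(0) = 10, finden wir x(t) = 10·exp(-2·t). Wir haben die Position x(t) = 10·exp(-2·t). Durch Einsetzen von t = log(3)/2: x(log(3)/2) = 10/3.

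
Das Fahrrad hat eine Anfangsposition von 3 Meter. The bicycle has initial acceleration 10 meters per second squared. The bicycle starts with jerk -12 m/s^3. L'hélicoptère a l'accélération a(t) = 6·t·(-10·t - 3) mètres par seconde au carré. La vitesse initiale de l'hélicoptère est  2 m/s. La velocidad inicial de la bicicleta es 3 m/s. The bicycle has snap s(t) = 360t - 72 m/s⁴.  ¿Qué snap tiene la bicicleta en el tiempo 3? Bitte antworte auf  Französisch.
Nous avons le snap s(t) = 360·t - 72. En substituant t = 3: s(3) = 1008.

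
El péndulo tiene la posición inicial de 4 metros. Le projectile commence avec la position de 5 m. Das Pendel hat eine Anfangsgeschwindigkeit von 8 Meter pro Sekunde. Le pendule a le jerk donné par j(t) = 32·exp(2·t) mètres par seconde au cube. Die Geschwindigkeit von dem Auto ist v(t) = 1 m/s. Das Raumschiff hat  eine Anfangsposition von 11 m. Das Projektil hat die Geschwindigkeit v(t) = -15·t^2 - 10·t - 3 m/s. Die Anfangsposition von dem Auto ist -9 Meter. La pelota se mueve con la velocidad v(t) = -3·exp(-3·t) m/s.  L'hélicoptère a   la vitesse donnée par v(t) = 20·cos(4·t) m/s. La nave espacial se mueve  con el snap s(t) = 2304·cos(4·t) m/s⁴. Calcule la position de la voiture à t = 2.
Nous devons intégrer notre équation de la vitesse v(t) = 1 1 fois. L'intégrale de la vitesse est la position. En utilisant x(0) = -9, nous obtenons x(t) = t - 9. Nous avons la position x(t) = t - 9. En substituant t = 2: x(2) = -7.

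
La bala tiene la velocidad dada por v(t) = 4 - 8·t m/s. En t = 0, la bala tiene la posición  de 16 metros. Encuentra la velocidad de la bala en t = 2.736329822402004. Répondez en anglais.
Using v(t) = 4 - 8·t and substituting t = 2.736329822402004, we find v = -17.8906385792160.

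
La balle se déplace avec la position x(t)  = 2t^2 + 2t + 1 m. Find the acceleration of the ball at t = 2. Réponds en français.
En partant de la position x(t) = 2·t^2 + 2·t + 1, nous prenons 2 dérivées. En dérivant la position, nous obtenons la vitesse: v(t) = 4·t + 2. En dérivant la vitesse, nous obtenons l'accélération: a(t) = 4. De l'équation de l'accélération a(t) = 4, nous substituons t = 2 pour obtenir a = 4.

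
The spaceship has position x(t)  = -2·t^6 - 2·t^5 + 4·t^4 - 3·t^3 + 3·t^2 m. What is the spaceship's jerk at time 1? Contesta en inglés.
We must differentiate our position equation x(t) = -2·t^6 - 2·t^5 + 4·t^4 - 3·t^3 + 3·t^2 3 times. Differentiating position, we get velocity: v(t) = -12·t^5 - 10·t^4 + 16·t^3 - 9·t^2 + 6·t. Taking d/dt of v(t), we find a(t) = -60·t^4 - 40·t^3 + 48·t^2 - 18·t + 6. Taking d/dt of a(t), we find j(t) = -240·t^3 - 120·t^2 + 96·t - 18. From the given jerk equation j(t) = -240·t^3 - 120·t^2 + 96·t - 18, we substitute t = 1 to get j = -282.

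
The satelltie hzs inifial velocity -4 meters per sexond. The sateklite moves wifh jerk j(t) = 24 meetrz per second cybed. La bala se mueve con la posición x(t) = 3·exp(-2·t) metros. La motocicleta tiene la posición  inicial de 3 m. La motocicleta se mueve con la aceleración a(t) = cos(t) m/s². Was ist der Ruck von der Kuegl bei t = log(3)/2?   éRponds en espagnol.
Debemos derivar nuestra ecuación de la posición x(t) = 3·exp(-2·t) 3 veces. La derivada de la posición da la velocidad: v(t) = -6·exp(-2·t). Tomando d/dt de v(t), encontramos a(t) = 12·exp(-2·t). Derivando la aceleración, obtenemos la sacudida: j(t) = -24·exp(-2·t). Tenemos la sacudida j(t) = -24·exp(-2·t). Sustituyendo t = log(3)/2: j(log(3)/2) = -8.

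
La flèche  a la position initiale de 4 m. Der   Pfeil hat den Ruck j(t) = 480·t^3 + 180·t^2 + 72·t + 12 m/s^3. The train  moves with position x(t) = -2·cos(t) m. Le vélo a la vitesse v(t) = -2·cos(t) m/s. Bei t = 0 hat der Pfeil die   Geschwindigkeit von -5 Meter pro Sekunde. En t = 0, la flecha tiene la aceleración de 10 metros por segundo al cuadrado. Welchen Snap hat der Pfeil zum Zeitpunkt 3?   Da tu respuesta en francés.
Nous devons dériver notre équation du jerk j(t) = 480·t^3 + 180·t^2 + 72·t + 12 1 fois. La dérivée du jerk donne le snap: s(t) = 1440·t^2 + 360·t + 72. En utilisant s(t) = 1440·t^2 + 360·t + 72 et en substituant t = 3, nous trouvons s = 14112.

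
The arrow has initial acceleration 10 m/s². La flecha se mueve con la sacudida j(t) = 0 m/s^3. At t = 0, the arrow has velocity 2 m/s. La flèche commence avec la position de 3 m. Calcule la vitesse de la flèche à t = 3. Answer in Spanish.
Partiendo de la sacudida j(t) = 0, tomamos 2 antiderivadas. Tomando ∫j(t)dt y aplicando a(0) = 10, encontramos a(t) = 10. Integrando la aceleración y usando la condición inicial v(0) = 2, obtenemos v(t) = 10·t + 2. Tenemos la velocidad v(t) = 10·t + 2. Sustituyendo t = 3: v(3) = 32.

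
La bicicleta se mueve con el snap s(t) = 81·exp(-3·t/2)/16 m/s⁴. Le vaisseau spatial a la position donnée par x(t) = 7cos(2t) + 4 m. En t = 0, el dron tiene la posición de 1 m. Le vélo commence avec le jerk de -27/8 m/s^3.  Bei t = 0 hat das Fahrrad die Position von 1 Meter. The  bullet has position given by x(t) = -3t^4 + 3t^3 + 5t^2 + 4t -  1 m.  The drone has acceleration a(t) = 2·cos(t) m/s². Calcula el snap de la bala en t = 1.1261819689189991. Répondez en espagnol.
Debemos derivar nuestra ecuación de la posición x(t) = -3·t^4 + 3·t^3 + 5·t^2 + 4·t - 1 4 veces. Derivando la posición, obtenemos la velocidad: v(t) = -12·t^3 + 9·t^2 + 10·t + 4. Tomando d/dt de v(t), encontramos a(t) = -36·t^2 + 18·t + 10. Derivando la aceleración, obtenemos la sacudida: j(t) = 18 - 72·t. Derivando la sacudida, obtenemos el snap: s(t) = -72. Tenemos el snap s(t) = -72. Sustituyendo t = 1.1261819689189991: s(1.1261819689189991) = -72.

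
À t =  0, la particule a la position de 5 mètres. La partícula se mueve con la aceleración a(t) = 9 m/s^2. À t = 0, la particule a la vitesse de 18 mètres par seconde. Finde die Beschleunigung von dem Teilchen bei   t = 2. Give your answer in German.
Aus der Gleichung für die Beschleunigung a(t) = 9, setzen wir t = 2 ein und erhalten a = 9.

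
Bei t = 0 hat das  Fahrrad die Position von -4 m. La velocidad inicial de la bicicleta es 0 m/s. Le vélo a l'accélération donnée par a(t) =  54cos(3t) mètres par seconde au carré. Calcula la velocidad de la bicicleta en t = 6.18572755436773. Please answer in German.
Wir müssen unsere Gleichung für die Beschleunigung a(t) = 54·cos(3·t) 1-mal integrieren. Die Stammfunktion von der Beschleunigung ist die Geschwindigkeit. Mit v(0) = 0 erhalten wir v(t) = 18·sin(3·t). Aus der Gleichung für die Geschwindigkeit v(t) = 18·sin(3·t), setzen wir t = 6.18572755436773 ein und erhalten v = -5.18806040470172.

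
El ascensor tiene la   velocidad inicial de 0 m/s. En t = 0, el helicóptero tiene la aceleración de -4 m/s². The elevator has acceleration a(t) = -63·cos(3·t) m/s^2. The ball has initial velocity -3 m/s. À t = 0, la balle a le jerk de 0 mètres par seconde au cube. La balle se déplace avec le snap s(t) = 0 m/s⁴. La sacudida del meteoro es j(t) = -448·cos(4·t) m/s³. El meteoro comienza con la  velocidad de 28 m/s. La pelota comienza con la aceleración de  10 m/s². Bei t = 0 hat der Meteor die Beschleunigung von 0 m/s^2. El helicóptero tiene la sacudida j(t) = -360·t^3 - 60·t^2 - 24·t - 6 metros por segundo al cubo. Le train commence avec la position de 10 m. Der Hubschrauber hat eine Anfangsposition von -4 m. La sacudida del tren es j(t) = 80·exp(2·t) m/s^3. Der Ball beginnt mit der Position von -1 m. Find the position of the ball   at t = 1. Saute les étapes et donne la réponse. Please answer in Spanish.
La posición en t = 1 es x = 1.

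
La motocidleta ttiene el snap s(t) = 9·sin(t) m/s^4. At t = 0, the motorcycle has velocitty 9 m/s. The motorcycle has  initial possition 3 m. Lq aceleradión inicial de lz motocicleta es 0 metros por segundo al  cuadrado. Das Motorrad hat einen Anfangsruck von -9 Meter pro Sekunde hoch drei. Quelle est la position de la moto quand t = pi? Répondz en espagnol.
Partiendo del snap s(t) = 9·sin(t), tomamos 4 integrales. Integrando el snap y usando la condición inicial j(0) = -9, obtenemos j(t) = -9·cos(t). Tomando ∫j(t)dt y aplicando a(0) = 0, encontramos a(t) = -9·sin(t). Tomando ∫a(t)dt y aplicando v(0) = 9, encontramos v(t) = 9·cos(t). La antiderivada de la velocidad, con x(0) = 3, da la posición: x(t) = 9·sin(t) + 3. De la ecuación de la posición x(t) = 9·sin(t) + 3, sustituimos t = pi para obtener x = 3.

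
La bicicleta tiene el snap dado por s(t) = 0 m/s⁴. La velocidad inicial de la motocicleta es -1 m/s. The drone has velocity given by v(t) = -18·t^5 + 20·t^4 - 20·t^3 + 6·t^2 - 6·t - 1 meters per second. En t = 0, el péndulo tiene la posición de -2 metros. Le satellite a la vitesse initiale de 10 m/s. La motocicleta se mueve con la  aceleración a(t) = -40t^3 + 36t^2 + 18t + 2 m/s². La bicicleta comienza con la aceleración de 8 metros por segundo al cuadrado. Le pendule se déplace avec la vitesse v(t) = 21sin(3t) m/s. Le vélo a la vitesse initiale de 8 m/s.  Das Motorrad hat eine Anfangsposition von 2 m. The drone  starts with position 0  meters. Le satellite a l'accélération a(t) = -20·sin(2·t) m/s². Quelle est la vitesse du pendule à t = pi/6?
De l'équation de la vitesse v(t) = 21·sin(3·t), nous substituons t = pi/6 pour obtenir v = 21.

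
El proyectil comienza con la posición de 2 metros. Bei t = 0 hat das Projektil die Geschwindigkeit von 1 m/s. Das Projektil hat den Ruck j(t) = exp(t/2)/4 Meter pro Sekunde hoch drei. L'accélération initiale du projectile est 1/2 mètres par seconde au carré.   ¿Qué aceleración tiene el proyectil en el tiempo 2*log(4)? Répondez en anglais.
Starting from jerk j(t) = exp(t/2)/4, we take 1 antiderivative. Finding the integral of j(t) and using a(0) = 1/2: a(t) = exp(t/2)/2. We have acceleration a(t) = exp(t/2)/2. Substituting t = 2*log(4): a(2*log(4)) = 2.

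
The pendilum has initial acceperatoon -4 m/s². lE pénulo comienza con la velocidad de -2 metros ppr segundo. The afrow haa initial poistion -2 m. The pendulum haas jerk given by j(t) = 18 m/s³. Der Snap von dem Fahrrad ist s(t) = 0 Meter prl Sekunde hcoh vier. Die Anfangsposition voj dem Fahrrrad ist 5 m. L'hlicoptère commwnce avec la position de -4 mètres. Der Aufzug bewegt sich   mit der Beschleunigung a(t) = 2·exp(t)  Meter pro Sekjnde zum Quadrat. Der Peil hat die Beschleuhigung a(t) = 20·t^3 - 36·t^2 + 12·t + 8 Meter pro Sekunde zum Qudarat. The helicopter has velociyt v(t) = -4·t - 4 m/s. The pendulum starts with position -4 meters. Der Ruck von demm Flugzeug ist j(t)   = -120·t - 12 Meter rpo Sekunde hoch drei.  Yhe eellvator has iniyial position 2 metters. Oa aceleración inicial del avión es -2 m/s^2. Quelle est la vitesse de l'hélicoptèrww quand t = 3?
Nous avons la vitesse v(t) = -4·t - 4. En substituant t = 3: v(3) = -16.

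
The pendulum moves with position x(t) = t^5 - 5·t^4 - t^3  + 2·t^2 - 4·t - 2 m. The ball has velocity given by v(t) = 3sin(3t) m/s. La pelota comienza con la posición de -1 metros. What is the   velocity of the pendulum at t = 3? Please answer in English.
We must differentiate our position equation x(t) = t^5 - 5·t^4 - t^3 + 2·t^2 - 4·t - 2 1 time. The derivative of position gives velocity: v(t) = 5·t^4 - 20·t^3 - 3·t^2 + 4·t - 4. From the given velocity equation v(t) = 5·t^4 - 20·t^3 - 3·t^2 + 4·t - 4, we substitute t = 3 to get v = -154.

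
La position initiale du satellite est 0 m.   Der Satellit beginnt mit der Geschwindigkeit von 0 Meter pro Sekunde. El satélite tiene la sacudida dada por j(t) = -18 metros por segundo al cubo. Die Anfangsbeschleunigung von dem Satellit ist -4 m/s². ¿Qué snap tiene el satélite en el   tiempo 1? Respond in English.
We must differentiate our jerk equation j(t) = -18 1 time. Taking d/dt of j(t), we find s(t) = 0. We have snap s(t) = 0. Substituting t = 1: s(1) = 0.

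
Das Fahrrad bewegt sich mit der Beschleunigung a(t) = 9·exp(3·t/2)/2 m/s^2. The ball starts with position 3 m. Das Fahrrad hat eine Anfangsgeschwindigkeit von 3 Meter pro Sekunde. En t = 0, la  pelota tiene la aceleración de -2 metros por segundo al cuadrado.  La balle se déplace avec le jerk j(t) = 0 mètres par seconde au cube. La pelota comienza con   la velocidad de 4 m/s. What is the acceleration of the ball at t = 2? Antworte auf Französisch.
Nous devons trouver la primitive de notre équation du jerk j(t) = 0 1 fois. En prenant ∫j(t)dt et en appliquant a(0) = -2, nous trouvons a(t) = -2. Nous avons l'accélération a(t) = -2. En substituant t = 2: a(2) = -2.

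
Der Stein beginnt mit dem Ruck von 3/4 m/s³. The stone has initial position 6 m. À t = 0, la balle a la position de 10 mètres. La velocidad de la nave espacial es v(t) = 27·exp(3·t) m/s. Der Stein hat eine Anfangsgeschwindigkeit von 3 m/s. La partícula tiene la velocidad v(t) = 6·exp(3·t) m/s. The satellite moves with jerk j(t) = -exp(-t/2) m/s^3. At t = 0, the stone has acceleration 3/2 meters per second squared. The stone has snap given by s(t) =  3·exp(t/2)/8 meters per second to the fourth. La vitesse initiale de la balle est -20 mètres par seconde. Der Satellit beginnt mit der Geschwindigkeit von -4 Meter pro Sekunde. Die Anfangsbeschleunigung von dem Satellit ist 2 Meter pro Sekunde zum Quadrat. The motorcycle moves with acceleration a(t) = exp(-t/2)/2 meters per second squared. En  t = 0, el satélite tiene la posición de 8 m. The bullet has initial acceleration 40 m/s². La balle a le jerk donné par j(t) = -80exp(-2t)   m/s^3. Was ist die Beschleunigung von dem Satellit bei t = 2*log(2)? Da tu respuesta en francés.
Nous devons intégrer notre équation du jerk j(t) = -exp(-t/2) 1 fois. En prenant ∫j(t)dt et en appliquant a(0) = 2, nous trouvons a(t) = 2·exp(-t/2). Nous avons l'accélération a(t) = 2·exp(-t/2). En substituant t = 2*log(2): a(2*log(2)) = 1.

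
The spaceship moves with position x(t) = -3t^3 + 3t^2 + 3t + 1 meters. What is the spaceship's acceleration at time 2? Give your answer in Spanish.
Para resolver esto, necesitamos tomar 2 derivadas de nuestra ecuación de la posición x(t) = -3·t^3 + 3·t^2 + 3·t + 1. Tomando d/dt de x(t), encontramos v(t) = -9·t^2 + 6·t + 3. La derivada de la velocidad da la aceleración: a(t) = 6 - 18·t. Tenemos la aceleración a(t) = 6 - 18·t. Sustituyendo t = 2: a(2) = -30.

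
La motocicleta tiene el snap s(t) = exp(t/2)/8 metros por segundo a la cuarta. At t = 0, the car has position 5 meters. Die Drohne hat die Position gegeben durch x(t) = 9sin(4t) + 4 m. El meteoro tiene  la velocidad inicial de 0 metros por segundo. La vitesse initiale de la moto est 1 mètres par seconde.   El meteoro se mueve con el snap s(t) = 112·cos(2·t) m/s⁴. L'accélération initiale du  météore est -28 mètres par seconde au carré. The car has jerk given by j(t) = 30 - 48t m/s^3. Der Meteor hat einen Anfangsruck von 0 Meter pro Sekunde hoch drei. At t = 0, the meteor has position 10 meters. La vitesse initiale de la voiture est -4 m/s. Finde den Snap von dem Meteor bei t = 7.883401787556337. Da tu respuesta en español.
Tenemos el snap s(t) = 112·cos(2·t). Sustituyendo t = 7.883401787556337: s(7.883401787556337) = -111.806173753651.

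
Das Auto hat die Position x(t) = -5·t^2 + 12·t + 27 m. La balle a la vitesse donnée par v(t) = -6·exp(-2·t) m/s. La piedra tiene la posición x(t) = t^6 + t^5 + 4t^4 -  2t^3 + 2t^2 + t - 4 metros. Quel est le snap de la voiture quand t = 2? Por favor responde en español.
Debemos derivar nuestra ecuación de la posición x(t) = -5·t^2 + 12·t + 27 4 veces. Derivando la posición, obtenemos la velocidad: v(t) = 12 - 10·t. Derivando la velocidad, obtenemos la aceleración: a(t) = -10. Derivando la aceleración, obtenemos la sacudida: j(t) = 0. La derivada de la sacudida da el snap: s(t) = 0. Usando s(t) = 0 y sustituyendo t = 2, encontramos s = 0.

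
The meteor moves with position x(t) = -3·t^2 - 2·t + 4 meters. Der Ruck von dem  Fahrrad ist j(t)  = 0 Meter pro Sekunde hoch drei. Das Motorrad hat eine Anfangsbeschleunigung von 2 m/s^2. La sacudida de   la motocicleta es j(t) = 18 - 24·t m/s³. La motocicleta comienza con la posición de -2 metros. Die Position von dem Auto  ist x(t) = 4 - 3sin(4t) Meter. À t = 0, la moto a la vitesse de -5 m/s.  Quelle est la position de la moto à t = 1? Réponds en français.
Nous devons trouver l'intégrale de notre équation du jerk j(t) = 18 - 24·t 3 fois. La primitive du jerk est l'accélération. En utilisant a(0) = 2, nous obtenons a(t) = -12·t^2 + 18·t + 2. En intégrant l'accélération et en utilisant la condition initiale v(0) = -5, nous obtenons v(t) = -4·t^3 + 9·t^2 + 2·t - 5. En intégrant la vitesse et en utilisant la condition initiale x(0) = -2, nous obtenons x(t) = -t^4 + 3·t^3 + t^2 - 5·t - 2. De l'équation de la position x(t) = -t^4 + 3·t^3 + t^2 - 5·t - 2, nous substituons t = 1 pour obtenir x = -4.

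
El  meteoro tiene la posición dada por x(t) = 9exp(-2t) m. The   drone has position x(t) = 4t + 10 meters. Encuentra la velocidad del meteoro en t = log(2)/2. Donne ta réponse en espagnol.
Partiendo de la posición x(t) = 9·exp(-2·t), tomamos 1 derivada. Derivando la posición, obtenemos la velocidad: v(t) = -18·exp(-2·t). De la ecuación de la velocidad v(t) = -18·exp(-2·t), sustituimos t = log(2)/2 para obtener v = -9.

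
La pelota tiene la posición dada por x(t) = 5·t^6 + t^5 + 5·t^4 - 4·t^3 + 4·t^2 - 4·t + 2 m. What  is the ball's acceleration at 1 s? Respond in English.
To solve this, we need to take 2 derivatives of our position equation x(t) = 5·t^6 + t^5 + 5·t^4 - 4·t^3 + 4·t^2 - 4·t + 2. Differentiating position, we get velocity: v(t) = 30·t^5 + 5·t^4 + 20·t^3 - 12·t^2 + 8·t - 4. Differentiating velocity, we get acceleration: a(t) = 150·t^4 + 20·t^3 + 60·t^2 - 24·t + 8. We have acceleration a(t) = 150·t^4 + 20·t^3 + 60·t^2 - 24·t + 8. Substituting t = 1: a(1) = 214.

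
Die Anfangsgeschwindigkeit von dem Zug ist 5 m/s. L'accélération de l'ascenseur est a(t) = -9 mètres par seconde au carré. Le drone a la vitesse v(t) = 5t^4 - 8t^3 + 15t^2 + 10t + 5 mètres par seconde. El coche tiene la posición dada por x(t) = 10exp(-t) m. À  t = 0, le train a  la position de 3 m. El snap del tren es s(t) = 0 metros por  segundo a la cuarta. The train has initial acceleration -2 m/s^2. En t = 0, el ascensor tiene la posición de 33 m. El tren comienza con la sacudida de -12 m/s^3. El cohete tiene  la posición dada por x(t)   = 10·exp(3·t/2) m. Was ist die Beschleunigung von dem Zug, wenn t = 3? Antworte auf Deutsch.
Ausgehend von dem Snap s(t) = 0, nehmen wir 2 Integrale. Mit ∫s(t)dt und Anwendung von j(0) = -12, finden wir j(t) = -12. Mit ∫j(t)dt und Anwendung von a(0) = -2, finden wir a(t) = -12·t - 2. Wir haben die Beschleunigung a(t) = -12·t - 2. Durch Einsetzen von t = 3: a(3) = -38.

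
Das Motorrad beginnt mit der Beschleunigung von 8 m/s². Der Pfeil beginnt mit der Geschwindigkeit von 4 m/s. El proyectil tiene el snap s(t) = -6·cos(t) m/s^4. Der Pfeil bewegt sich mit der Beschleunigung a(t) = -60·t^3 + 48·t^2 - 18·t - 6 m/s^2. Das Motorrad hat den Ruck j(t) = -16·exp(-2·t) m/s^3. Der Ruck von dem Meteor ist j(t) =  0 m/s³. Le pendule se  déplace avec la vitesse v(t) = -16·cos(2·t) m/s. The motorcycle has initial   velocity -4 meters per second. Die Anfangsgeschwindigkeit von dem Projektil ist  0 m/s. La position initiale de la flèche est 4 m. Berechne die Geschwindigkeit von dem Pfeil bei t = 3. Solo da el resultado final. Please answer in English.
The velocity at t = 3 is v = -878.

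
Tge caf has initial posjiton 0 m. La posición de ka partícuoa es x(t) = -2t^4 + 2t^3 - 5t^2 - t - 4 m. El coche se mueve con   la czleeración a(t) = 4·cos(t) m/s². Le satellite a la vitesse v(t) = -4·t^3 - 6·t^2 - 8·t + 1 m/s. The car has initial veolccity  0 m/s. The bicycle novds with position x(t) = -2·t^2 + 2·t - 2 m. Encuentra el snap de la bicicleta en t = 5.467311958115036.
Para resolver esto, necesitamos tomar 4 derivadas de nuestra ecuación de la posición x(t) = -2·t^2 + 2·t - 2. Derivando la posición, obtenemos la velocidad: v(t) = 2 - 4·t. Tomando d/dt de v(t), encontramos a(t) = -4. Derivando la aceleración, obtenemos la sacudida: j(t) = 0. Tomando d/dt de j(t), encontramos s(t) = 0. De la ecuación del snap s(t) = 0, sustituimos t = 5.467311958115036 para obtener s = 0.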